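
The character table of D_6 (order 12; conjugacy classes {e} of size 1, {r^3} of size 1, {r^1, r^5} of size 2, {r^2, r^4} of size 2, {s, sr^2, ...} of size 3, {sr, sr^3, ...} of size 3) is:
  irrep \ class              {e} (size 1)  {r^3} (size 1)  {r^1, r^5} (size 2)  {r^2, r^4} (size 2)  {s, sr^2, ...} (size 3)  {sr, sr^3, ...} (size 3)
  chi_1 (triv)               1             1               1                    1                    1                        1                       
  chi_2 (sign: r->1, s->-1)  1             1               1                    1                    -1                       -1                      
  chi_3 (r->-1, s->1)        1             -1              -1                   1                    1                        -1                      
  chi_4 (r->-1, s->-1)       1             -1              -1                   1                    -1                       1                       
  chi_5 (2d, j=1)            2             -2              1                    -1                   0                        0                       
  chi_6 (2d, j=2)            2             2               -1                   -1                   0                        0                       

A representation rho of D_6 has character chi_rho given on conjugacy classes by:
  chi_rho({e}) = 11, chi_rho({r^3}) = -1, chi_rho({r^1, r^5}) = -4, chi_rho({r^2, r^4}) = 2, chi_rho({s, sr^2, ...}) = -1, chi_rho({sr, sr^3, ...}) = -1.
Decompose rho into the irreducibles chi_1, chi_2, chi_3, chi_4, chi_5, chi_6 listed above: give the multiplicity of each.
Multiplicities: chi_1: 0, chi_2: 1, chi_3: 2, chi_4: 2, chi_5: 1, chi_6: 2.

Derivation: Use <chi_rho, chi> = (1/|G|) sum_C |C| * chi_rho(C) * conj(chi(C)) with |G| = 12 for each irreducible chi in the table:
  <chi_rho, chi_1> = (1/12)[1*(11)*conj(1) + 1*(-1)*conj(1) + 2*(-4)*conj(1) + 2*(2)*conj(1) + 3*(-1)*conj(1) + 3*(-1)*conj(1)]
      = (1/12)[(11) + (-1) + (-8) + (4) + (-3) + (-3)] = 0/12 = 0
  <chi_rho, chi_2> = (1/12)[1*(11)*conj(1) + 1*(-1)*conj(1) + 2*(-4)*conj(1) + 2*(2)*conj(1) + 3*(-1)*conj(-1) + 3*(-1)*conj(-1)]
      = (1/12)[(11) + (-1) + (-8) + (4) + (3) + (3)] = 12/12 = 1
  <chi_rho, chi_3> = (1/12)[1*(11)*conj(1) + 1*(-1)*conj(-1) + 2*(-4)*conj(-1) + 2*(2)*conj(1) + 3*(-1)*conj(1) + 3*(-1)*conj(-1)]
      = (1/12)[(11) + (1) + (8) + (4) + (-3) + (3)] = 24/12 = 2
  <chi_rho, chi_4> = (1/12)[1*(11)*conj(1) + 1*(-1)*conj(-1) + 2*(-4)*conj(-1) + 2*(2)*conj(1) + 3*(-1)*conj(-1) + 3*(-1)*conj(1)]
      = (1/12)[(11) + (1) + (8) + (4) + (3) + (-3)] = 24/12 = 2
  <chi_rho, chi_5> = (1/12)[1*(11)*conj(2) + 1*(-1)*conj(-2) + 2*(-4)*conj(1) + 2*(2)*conj(-1) + 3*(-1)*conj(0) + 3*(-1)*conj(0)]
      = (1/12)[(22) + (2) + (-8) + (-4) + (0) + (0)] = 12/12 = 1
  <chi_rho, chi_6> = (1/12)[1*(11)*conj(2) + 1*(-1)*conj(2) + 2*(-4)*conj(-1) + 2*(2)*conj(-1) + 3*(-1)*conj(0) + 3*(-1)*conj(0)]
      = (1/12)[(22) + (-2) + (8) + (-4) + (0) + (0)] = 24/12 = 2
Dimension check: dim(rho) = sum (mult * dim) = 0*1 + 1*1 + 2*1 + 2*1 + 1*2 + 2*2 = 11 = chi_rho(e) = 11.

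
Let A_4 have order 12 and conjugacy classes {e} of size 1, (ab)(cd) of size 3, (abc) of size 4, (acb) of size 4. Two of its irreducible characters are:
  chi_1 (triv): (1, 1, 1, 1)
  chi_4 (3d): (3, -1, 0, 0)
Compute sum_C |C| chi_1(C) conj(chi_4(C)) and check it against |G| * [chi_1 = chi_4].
Sum = 0; so <chi_1, chi_4> = 0 (distinct irreducibles are orthogonal).

Explanation: Compute term by term over conjugacy classes (|C| * chi_1(C) * conj(chi_4(C))):
  1*(1)*conj(3) + 3*(1)*conj(-1) + 4*(1)*conj(0) + 4*(1)*conj(0)
  = (3) + (-3) + (0) + (0)
  = 0.
(Exp terms are combined using exp(i*s)*conj(exp(i*t)) = exp(i*(s-t)), and sums of them are collapsed using the identity that for every m > 1 the m distinct m-th roots of unity sum to 0, e.g. 1 + exp(2*I*pi/3) + exp(-2*I*pi/3) = 0.)
Dividing by |G| = 12 gives 0/12 = 0, matching the row-orthogonality relation <chi_1, chi_4> = [chi_1 = chi_4].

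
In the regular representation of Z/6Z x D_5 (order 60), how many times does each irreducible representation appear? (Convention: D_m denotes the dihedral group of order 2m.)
Each irreducible V_i of dimension d_i appears with multiplicity d_i, i.e. rho_reg = (direct sum over all irreducibles V_i) d_i V_i. The irreducible dimensions for Z/6Z x D_5 are 1, 1, 1, 1, 1, 1, 1, 1, 1, 1, 1, 1, 2, 2, 2, 2, 2, 2, 2, 2, 2, 2, 2, 2: 12 irreducibles of dimension 1, each with multiplicity 1; 12 irreducibles of dimension 2, each with multiplicity 2. Total dimension 12*1*1 + 12*2*2 = 60 = |G|.

Explanation: General theorem: in the regular representation of a finite group G, each irreducible appears with multiplicity equal to its dimension. Check: dim(rho_reg) = sum d_i^2 = 1 + 1 + 1 + 1 + 1 + 1 + 1 + 1 + 1 + 1 + 1 + 1 + 4 + 4 + 4 + 4 + 4 + 4 + 4 + 4 + 4 + 4 + 4 + 4 = 60 = |G|.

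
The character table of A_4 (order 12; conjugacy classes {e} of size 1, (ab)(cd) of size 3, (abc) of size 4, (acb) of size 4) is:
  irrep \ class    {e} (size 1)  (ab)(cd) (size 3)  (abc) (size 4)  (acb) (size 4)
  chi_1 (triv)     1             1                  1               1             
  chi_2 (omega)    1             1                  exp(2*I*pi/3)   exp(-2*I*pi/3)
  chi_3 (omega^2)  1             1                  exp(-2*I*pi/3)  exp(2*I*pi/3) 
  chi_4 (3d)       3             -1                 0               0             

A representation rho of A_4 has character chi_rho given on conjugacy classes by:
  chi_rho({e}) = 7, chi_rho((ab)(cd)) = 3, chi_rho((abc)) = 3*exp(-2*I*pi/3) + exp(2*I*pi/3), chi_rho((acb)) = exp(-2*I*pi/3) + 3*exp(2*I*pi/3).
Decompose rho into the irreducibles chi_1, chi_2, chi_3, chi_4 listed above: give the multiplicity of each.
Multiplicities: chi_1: 0, chi_2: 1, chi_3: 3, chi_4: 1.

Derivation: Use <chi_rho, chi> = (1/|G|) sum_C |C| * chi_rho(C) * conj(chi(C)) with |G| = 12 for each irreducible chi in the table:
  <chi_rho, chi_1> = (1/12)[1*(7)*conj(1) + 3*(3)*conj(1) + 4*(3*exp(-2*I*pi/3) + exp(2*I*pi/3))*conj(1) + 4*(exp(-2*I*pi/3) + 3*exp(2*I*pi/3))*conj(1)]
      = (1/12)[(7) + (9) + (12*exp(-2*I*pi/3) + 4*exp(2*I*pi/3)) + (4*exp(-2*I*pi/3) + 12*exp(2*I*pi/3))] = 0/12 = 0
  <chi_rho, chi_2> = (1/12)[1*(7)*conj(1) + 3*(3)*conj(1) + 4*(3*exp(-2*I*pi/3) + exp(2*I*pi/3))*conj(exp(2*I*pi/3)) + 4*(exp(-2*I*pi/3) + 3*exp(2*I*pi/3))*conj(exp(-2*I*pi/3))]
      = (1/12)[(7) + (9) + (4 + 12*exp(2*I*pi/3)) + (4 + 12*exp(-2*I*pi/3))] = 12/12 = 1
  <chi_rho, chi_3> = (1/12)[1*(7)*conj(1) + 3*(3)*conj(1) + 4*(3*exp(-2*I*pi/3) + exp(2*I*pi/3))*conj(exp(-2*I*pi/3)) + 4*(exp(-2*I*pi/3) + 3*exp(2*I*pi/3))*conj(exp(2*I*pi/3))]
      = (1/12)[(7) + (9) + (12 + 4*exp(-2*I*pi/3)) + (12 + 4*exp(2*I*pi/3))] = 36/12 = 3
  <chi_rho, chi_4> = (1/12)[1*(7)*conj(3) + 3*(3)*conj(-1) + 4*(3*exp(-2*I*pi/3) + exp(2*I*pi/3))*conj(0) + 4*(exp(-2*I*pi/3) + 3*exp(2*I*pi/3))*conj(0)]
      = (1/12)[(21) + (-9) + (0) + (0)] = 12/12 = 1
(Exp terms are combined using exp(i*s)*conj(exp(i*t)) = exp(i*(s-t)), and sums of them are collapsed using the identity that for every m > 1 the m distinct m-th roots of unity sum to 0, e.g. 1 + exp(2*I*pi/3) + exp(-2*I*pi/3) = 0.)
Dimension check: dim(rho) = sum (mult * dim) = 0*1 + 1*1 + 3*1 + 1*3 = 7 = chi_rho(e) = 7.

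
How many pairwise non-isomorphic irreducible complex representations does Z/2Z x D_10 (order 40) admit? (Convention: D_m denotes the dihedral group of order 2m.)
16

The number of irreducible complex representations of a finite group equals its number of conjugacy classes. For a direct product, #classes(G x H) = #classes(G) * #classes(H). Z/2Z has 2 classes (abelian), D_10 has 8 classes, so 2 * 8 = 16, so Z/2Z x D_10 (order 40) has exactly 16 irreducible complex representations.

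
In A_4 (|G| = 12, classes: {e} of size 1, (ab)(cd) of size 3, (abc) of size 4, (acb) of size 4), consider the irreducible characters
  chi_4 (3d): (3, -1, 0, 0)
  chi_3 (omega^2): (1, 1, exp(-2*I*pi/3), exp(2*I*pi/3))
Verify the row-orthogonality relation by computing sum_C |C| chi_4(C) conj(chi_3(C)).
Sum = 0; so <chi_4, chi_3> = 0 (distinct irreducibles are orthogonal).

Solution. Compute term by term over conjugacy classes (|C| * chi_4(C) * conj(chi_3(C))):
  1*(3)*conj(1) + 3*(-1)*conj(1) + 4*(0)*conj(exp(-2*I*pi/3)) + 4*(0)*conj(exp(2*I*pi/3))
  = (3) + (-3) + (0) + (0)
  = 0.
(Exp terms are combined using exp(i*s)*conj(exp(i*t)) = exp(i*(s-t)), and sums of them are collapsed using the identity that for every m > 1 the m distinct m-th roots of unity sum to 0, e.g. 1 + exp(2*I*pi/3) + exp(-2*I*pi/3) = 0.)
Dividing by |G| = 12 gives 0/12 = 0, matching the row-orthogonality relation <chi_4, chi_3> = [chi_4 = chi_3].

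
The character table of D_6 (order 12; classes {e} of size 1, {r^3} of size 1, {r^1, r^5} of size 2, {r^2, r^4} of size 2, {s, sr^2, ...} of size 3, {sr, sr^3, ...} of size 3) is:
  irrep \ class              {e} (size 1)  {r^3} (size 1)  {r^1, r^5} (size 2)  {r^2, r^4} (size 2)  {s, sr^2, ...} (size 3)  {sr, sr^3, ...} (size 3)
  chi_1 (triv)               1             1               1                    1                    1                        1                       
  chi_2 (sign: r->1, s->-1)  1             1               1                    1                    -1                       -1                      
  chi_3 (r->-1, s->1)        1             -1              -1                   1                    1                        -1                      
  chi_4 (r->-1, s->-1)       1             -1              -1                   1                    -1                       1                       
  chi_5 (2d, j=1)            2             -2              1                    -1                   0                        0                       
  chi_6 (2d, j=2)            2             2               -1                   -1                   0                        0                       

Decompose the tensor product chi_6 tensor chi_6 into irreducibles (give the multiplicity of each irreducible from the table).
chi_6 tensor chi_6 = chi_1 + chi_2 + chi_6 (all other irreducibles have multiplicity 0).

Solution. The character of a tensor product is the pointwise product (chi_6 * chi_6)(C) = chi_6(C) * chi_6(C):
  {e}: (2)*(2), {r^3}: (2)*(2), {r^1, r^5}: (-1)*(-1), {r^2, r^4}: (-1)*(-1), {s, sr^2, ...}: (0)*(0), {sr, sr^3, ...}: (0)*(0)
so (chi_6 * chi_6) takes values
  {e} -> 4, {r^3} -> 4, {r^1, r^5} -> 1, {r^2, r^4} -> 1, {s, sr^2, ...} -> 0, {sr, sr^3, ...} -> 0.
Now take the inner product of this character with each irreducible chi from the table, <chi_6*chi_6, chi> = (1/12) sum_C |C| (chi_6*chi_6)(C) conj(chi(C)):
  <chi_6*chi_6, chi_1> = (1/12)[1*(4)*conj(1) + 1*(4)*conj(1) + 2*(1)*conj(1) + 2*(1)*conj(1) + 3*(0)*conj(1) + 3*(0)*conj(1)]
      = (1/12)[(4) + (4) + (2) + (2) + (0) + (0)] = 12/12 = 1
  <chi_6*chi_6, chi_2> = (1/12)[1*(4)*conj(1) + 1*(4)*conj(1) + 2*(1)*conj(1) + 2*(1)*conj(1) + 3*(0)*conj(-1) + 3*(0)*conj(-1)]
      = (1/12)[(4) + (4) + (2) + (2) + (0) + (0)] = 12/12 = 1
  <chi_6*chi_6, chi_3> = (1/12)[1*(4)*conj(1) + 1*(4)*conj(-1) + 2*(1)*conj(-1) + 2*(1)*conj(1) + 3*(0)*conj(1) + 3*(0)*conj(-1)]
      = (1/12)[(4) + (-4) + (-2) + (2) + (0) + (0)] = 0/12 = 0
  <chi_6*chi_6, chi_4> = (1/12)[1*(4)*conj(1) + 1*(4)*conj(-1) + 2*(1)*conj(-1) + 2*(1)*conj(1) + 3*(0)*conj(-1) + 3*(0)*conj(1)]
      = (1/12)[(4) + (-4) + (-2) + (2) + (0) + (0)] = 0/12 = 0
  <chi_6*chi_6, chi_5> = (1/12)[1*(4)*conj(2) + 1*(4)*conj(-2) + 2*(1)*conj(1) + 2*(1)*conj(-1) + 3*(0)*conj(0) + 3*(0)*conj(0)]
      = (1/12)[(8) + (-8) + (2) + (-2) + (0) + (0)] = 0/12 = 0
  <chi_6*chi_6, chi_6> = (1/12)[1*(4)*conj(2) + 1*(4)*conj(2) + 2*(1)*conj(-1) + 2*(1)*conj(-1) + 3*(0)*conj(0) + 3*(0)*conj(0)]
      = (1/12)[(8) + (8) + (-2) + (-2) + (0) + (0)] = 12/12 = 1
Hence the multiplicities are chi_1: 1, chi_2: 1, chi_6: 1. Dimension check: dim(chi_6)*dim(chi_6) = 2*2 = 4 and sum (mult * dim) = 1*1 + 1*1 + 1*2 = 4.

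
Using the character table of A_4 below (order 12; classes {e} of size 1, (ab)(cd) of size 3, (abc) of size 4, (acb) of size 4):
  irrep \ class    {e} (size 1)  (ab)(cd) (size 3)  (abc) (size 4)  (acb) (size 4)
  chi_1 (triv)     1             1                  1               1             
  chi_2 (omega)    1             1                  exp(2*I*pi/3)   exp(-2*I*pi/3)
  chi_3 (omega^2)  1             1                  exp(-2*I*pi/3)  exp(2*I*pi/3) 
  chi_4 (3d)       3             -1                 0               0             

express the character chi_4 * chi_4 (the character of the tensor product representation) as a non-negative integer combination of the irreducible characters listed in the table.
chi_4 tensor chi_4 = chi_1 + chi_2 + chi_3 + 2*chi_4 (all other irreducibles have multiplicity 0).

Explanation: The character of a tensor product is the pointwise product (chi_4 * chi_4)(C) = chi_4(C) * chi_4(C):
  {e}: (3)*(3), (ab)(cd): (-1)*(-1), (abc): (0)*(0), (acb): (0)*(0)
so (chi_4 * chi_4) takes values
  {e} -> 9, (ab)(cd) -> 1, (abc) -> 0, (acb) -> 0.
Now take the inner product of this character with each irreducible chi from the table, <chi_4*chi_4, chi> = (1/12) sum_C |C| (chi_4*chi_4)(C) conj(chi(C)):
  <chi_4*chi_4, chi_1> = (1/12)[1*(9)*conj(1) + 3*(1)*conj(1) + 4*(0)*conj(1) + 4*(0)*conj(1)]
      = (1/12)[(9) + (3) + (0) + (0)] = 12/12 = 1
  <chi_4*chi_4, chi_2> = (1/12)[1*(9)*conj(1) + 3*(1)*conj(1) + 4*(0)*conj(exp(2*I*pi/3)) + 4*(0)*conj(exp(-2*I*pi/3))]
      = (1/12)[(9) + (3) + (0) + (0)] = 12/12 = 1
  <chi_4*chi_4, chi_3> = (1/12)[1*(9)*conj(1) + 3*(1)*conj(1) + 4*(0)*conj(exp(-2*I*pi/3)) + 4*(0)*conj(exp(2*I*pi/3))]
      = (1/12)[(9) + (3) + (0) + (0)] = 12/12 = 1
  <chi_4*chi_4, chi_4> = (1/12)[1*(9)*conj(3) + 3*(1)*conj(-1) + 4*(0)*conj(0) + 4*(0)*conj(0)]
      = (1/12)[(27) + (-3) + (0) + (0)] = 24/12 = 2
(Exp terms are combined using exp(i*s)*conj(exp(i*t)) = exp(i*(s-t)), and sums of them are collapsed using the identity that for every m > 1 the m distinct m-th roots of unity sum to 0, e.g. 1 + exp(2*I*pi/3) + exp(-2*I*pi/3) = 0.)
Hence the multiplicities are chi_1: 1, chi_2: 1, chi_3: 1, chi_4: 2. Dimension check: dim(chi_4)*dim(chi_4) = 3*3 = 9 and sum (mult * dim) = 1*1 + 1*1 + 1*1 + 2*3 = 9.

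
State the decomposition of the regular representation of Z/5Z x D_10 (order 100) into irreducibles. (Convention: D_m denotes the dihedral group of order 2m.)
Each irreducible V_i of dimension d_i appears with multiplicity d_i, i.e. rho_reg = (direct sum over all irreducibles V_i) d_i V_i. The irreducible dimensions for Z/5Z x D_10 are 1, 1, 1, 1, 1, 1, 1, 1, 1, 1, 1, 1, 1, 1, 1, 1, 1, 1, 1, 1, 2, 2, 2, 2, 2, 2, 2, 2, 2, 2, 2, 2, 2, 2, 2, 2, 2, 2, 2, 2: 20 irreducibles of dimension 1, each with multiplicity 1; 20 irreducibles of dimension 2, each with multiplicity 2. Total dimension 20*1*1 + 20*2*2 = 100 = |G|.

General theorem: in the regular representation of a finite group G, each irreducible appears with multiplicity equal to its dimension. Check: dim(rho_reg) = sum d_i^2 = 1 + 1 + 1 + 1 + 1 + 1 + 1 + 1 + 1 + 1 + 1 + 1 + 1 + 1 + 1 + 1 + 1 + 1 + 1 + 1 + 4 + 4 + 4 + 4 + 4 + 4 + 4 + 4 + 4 + 4 + 4 + 4 + 4 + 4 + 4 + 4 + 4 + 4 + 4 + 4 = 100 = |G|.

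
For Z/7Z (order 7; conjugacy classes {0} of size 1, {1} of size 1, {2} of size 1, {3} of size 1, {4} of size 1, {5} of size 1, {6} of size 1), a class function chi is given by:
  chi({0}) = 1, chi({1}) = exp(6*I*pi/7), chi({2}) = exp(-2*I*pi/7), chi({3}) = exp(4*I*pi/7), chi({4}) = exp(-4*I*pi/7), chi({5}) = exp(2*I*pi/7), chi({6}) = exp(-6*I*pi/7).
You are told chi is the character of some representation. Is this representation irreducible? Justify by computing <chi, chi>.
Irreducible: <chi, chi> = 1.

Derivation: <chi, chi> = (1/|G|) sum_C |C| * |chi(C)|^2 = (1/7)[1*|1|^2 + 1*|exp(6*I*pi/7)|^2 + 1*|exp(-2*I*pi/7)|^2 + 1*|exp(4*I*pi/7)|^2 + 1*|exp(-4*I*pi/7)|^2 + 1*|exp(2*I*pi/7)|^2 + 1*|exp(-6*I*pi/7)|^2]
  = (1/7)[(1) + (1) + (1) + (1) + (1) + (1) + (1)] = 7/7 = 1.
(Exp terms are combined using exp(i*s)*conj(exp(i*t)) = exp(i*(s-t)), and sums of them are collapsed using the identity that for every m > 1 the m distinct m-th roots of unity sum to 0, e.g. 1 + exp(2*I*pi/3) + exp(-2*I*pi/3) = 0.)
A character is irreducible iff <chi, chi> = 1, so this representation is irreducible.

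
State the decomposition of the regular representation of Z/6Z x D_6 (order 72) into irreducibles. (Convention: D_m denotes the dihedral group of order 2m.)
Each irreducible V_i of dimension d_i appears with multiplicity d_i, i.e. rho_reg = (direct sum over all irreducibles V_i) d_i V_i. The irreducible dimensions for Z/6Z x D_6 are 1, 1, 1, 1, 1, 1, 1, 1, 1, 1, 1, 1, 1, 1, 1, 1, 1, 1, 1, 1, 1, 1, 1, 1, 2, 2, 2, 2, 2, 2, 2, 2, 2, 2, 2, 2: 24 irreducibles of dimension 1, each with multiplicity 1; 12 irreducibles of dimension 2, each with multiplicity 2. Total dimension 24*1*1 + 12*2*2 = 72 = |G|.

Explanation: General theorem: in the regular representation of a finite group G, each irreducible appears with multiplicity equal to its dimension. Check: dim(rho_reg) = sum d_i^2 = 1 + 1 + 1 + 1 + 1 + 1 + 1 + 1 + 1 + 1 + 1 + 1 + 1 + 1 + 1 + 1 + 1 + 1 + 1 + 1 + 1 + 1 + 1 + 1 + 4 + 4 + 4 + 4 + 4 + 4 + 4 + 4 + 4 + 4 + 4 + 4 = 72 = |G|.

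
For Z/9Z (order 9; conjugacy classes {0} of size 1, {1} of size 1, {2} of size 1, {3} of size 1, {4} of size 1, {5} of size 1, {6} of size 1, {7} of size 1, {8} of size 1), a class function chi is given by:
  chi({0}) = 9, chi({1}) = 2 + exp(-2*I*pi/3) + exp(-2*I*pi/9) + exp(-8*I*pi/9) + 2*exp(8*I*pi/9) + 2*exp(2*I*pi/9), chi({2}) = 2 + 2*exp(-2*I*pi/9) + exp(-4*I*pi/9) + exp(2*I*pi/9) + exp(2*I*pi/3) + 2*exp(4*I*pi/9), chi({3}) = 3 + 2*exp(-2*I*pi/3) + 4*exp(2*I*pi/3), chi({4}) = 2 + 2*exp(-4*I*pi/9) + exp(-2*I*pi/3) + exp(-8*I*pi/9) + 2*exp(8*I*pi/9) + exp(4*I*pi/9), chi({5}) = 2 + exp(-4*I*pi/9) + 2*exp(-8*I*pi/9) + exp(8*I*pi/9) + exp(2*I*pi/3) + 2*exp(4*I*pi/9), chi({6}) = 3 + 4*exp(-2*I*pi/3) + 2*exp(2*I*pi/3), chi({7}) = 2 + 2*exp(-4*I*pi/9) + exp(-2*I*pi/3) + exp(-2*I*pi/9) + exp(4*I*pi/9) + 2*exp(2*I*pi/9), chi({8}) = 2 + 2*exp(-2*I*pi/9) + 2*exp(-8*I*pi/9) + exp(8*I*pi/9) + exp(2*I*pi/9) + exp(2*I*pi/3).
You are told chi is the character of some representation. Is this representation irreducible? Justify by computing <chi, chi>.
Not irreducible (reducible): <chi, chi> = 15 > 1.

Proof sketch: <chi, chi> = (1/|G|) sum_C |C| * |chi(C)|^2 = (1/9)[1*|9|^2 + 1*|2 + exp(-2*I*pi/3) + exp(-2*I*pi/9) + exp(-8*I*pi/9) + 2*exp(8*I*pi/9) + 2*exp(2*I*pi/9)|^2 + 1*|2 + 2*exp(-2*I*pi/9) + exp(-4*I*pi/9) + exp(2*I*pi/9) + exp(2*I*pi/3) + 2*exp(4*I*pi/9)|^2 + 1*|3 + 2*exp(-2*I*pi/3) + 4*exp(2*I*pi/3)|^2 + 1*|2 + 2*exp(-4*I*pi/9) + exp(-2*I*pi/3) + exp(-8*I*pi/9) + 2*exp(8*I*pi/9) + exp(4*I*pi/9)|^2 + 1*|2 + exp(-4*I*pi/9) + 2*exp(-8*I*pi/9) + exp(8*I*pi/9) + exp(2*I*pi/3) + 2*exp(4*I*pi/9)|^2 + 1*|3 + 4*exp(-2*I*pi/3) + 2*exp(2*I*pi/3)|^2 + 1*|2 + 2*exp(-4*I*pi/9) + exp(-2*I*pi/3) + exp(-2*I*pi/9) + exp(4*I*pi/9) + 2*exp(2*I*pi/9)|^2 + 1*|2 + 2*exp(-2*I*pi/9) + 2*exp(-8*I*pi/9) + exp(8*I*pi/9) + exp(2*I*pi/9) + exp(2*I*pi/3)|^2]
  = (1/9)[(81) + (15 + 7*exp(-2*I*pi/3) + 9*exp(-2*I*pi/9) + 5*exp(-4*I*pi/9) + 12*exp(-8*I*pi/9) + 12*exp(8*I*pi/9) + 5*exp(4*I*pi/9) + 9*exp(2*I*pi/9) + 7*exp(2*I*pi/3)) + (15 + 9*exp(-4*I*pi/9) + 12*exp(-2*I*pi/9) + 7*exp(-2*I*pi/3) + 5*exp(-8*I*pi/9) + 5*exp(8*I*pi/9) + 7*exp(2*I*pi/3) + 12*exp(2*I*pi/9) + 9*exp(4*I*pi/9)) + (3) + (15 + 12*exp(-4*I*pi/9) + 7*exp(-2*I*pi/3) + 5*exp(-2*I*pi/9) + 9*exp(-8*I*pi/9) + 9*exp(8*I*pi/9) + 5*exp(2*I*pi/9) + 7*exp(2*I*pi/3) + 12*exp(4*I*pi/9)) + (15 + 12*exp(-4*I*pi/9) + 7*exp(-2*I*pi/3) + 5*exp(-2*I*pi/9) + 9*exp(-8*I*pi/9) + 9*exp(8*I*pi/9) + 5*exp(2*I*pi/9) + 7*exp(2*I*pi/3) + 12*exp(4*I*pi/9)) + (3) + (15 + 9*exp(-4*I*pi/9) + 12*exp(-2*I*pi/9) + 7*exp(-2*I*pi/3) + 5*exp(-8*I*pi/9) + 5*exp(8*I*pi/9) + 7*exp(2*I*pi/3) + 12*exp(2*I*pi/9) + 9*exp(4*I*pi/9)) + (15 + 7*exp(-2*I*pi/3) + 9*exp(-2*I*pi/9) + 5*exp(-4*I*pi/9) + 12*exp(-8*I*pi/9) + 12*exp(8*I*pi/9) + 5*exp(4*I*pi/9) + 9*exp(2*I*pi/9) + 7*exp(2*I*pi/3))] = 135/9 = 15.
(Exp terms are combined using exp(i*s)*conj(exp(i*t)) = exp(i*(s-t)), and sums of them are collapsed using the identity that for every m > 1 the m distinct m-th roots of unity sum to 0, e.g. 1 + exp(2*I*pi/3) + exp(-2*I*pi/3) = 0.)
A character is irreducible iff <chi, chi> = 1, so this representation is reducible.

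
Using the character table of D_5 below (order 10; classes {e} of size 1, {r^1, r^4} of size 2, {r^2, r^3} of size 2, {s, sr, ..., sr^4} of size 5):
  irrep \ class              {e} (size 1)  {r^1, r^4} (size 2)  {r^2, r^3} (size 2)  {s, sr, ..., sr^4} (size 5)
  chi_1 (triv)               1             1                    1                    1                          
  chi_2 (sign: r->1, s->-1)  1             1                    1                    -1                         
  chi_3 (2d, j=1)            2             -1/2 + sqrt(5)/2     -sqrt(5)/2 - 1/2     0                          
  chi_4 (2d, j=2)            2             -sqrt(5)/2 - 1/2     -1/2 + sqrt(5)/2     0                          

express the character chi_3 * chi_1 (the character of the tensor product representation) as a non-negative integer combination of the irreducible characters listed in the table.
chi_3 tensor chi_1 = chi_3 (all other irreducibles have multiplicity 0).

Working: The character of a tensor product is the pointwise product (chi_3 * chi_1)(C) = chi_3(C) * chi_1(C):
  {e}: (2)*(1), {r^1, r^4}: (-1/2 + sqrt(5)/2)*(1), {r^2, r^3}: (-sqrt(5)/2 - 1/2)*(1), {s, sr, ..., sr^4}: (0)*(1)
so (chi_3 * chi_1) takes values
  {e} -> 2, {r^1, r^4} -> -1/2 + sqrt(5)/2, {r^2, r^3} -> -sqrt(5)/2 - 1/2, {s, sr, ..., sr^4} -> 0.
Now take the inner product of this character with each irreducible chi from the table, <chi_3*chi_1, chi> = (1/10) sum_C |C| (chi_3*chi_1)(C) conj(chi(C)):
  <chi_3*chi_1, chi_1> = (1/10)[1*(2)*conj(1) + 2*(-1/2 + sqrt(5)/2)*conj(1) + 2*(-sqrt(5)/2 - 1/2)*conj(1) + 5*(0)*conj(1)]
      = (1/10)[(2) + (-1 + sqrt(5)) + (-sqrt(5) - 1) + (0)] = 0/10 = 0
  <chi_3*chi_1, chi_2> = (1/10)[1*(2)*conj(1) + 2*(-1/2 + sqrt(5)/2)*conj(1) + 2*(-sqrt(5)/2 - 1/2)*conj(1) + 5*(0)*conj(-1)]
      = (1/10)[(2) + (-1 + sqrt(5)) + (-sqrt(5) - 1) + (0)] = 0/10 = 0
  <chi_3*chi_1, chi_3> = (1/10)[1*(2)*conj(2) + 2*(-1/2 + sqrt(5)/2)*conj(-1/2 + sqrt(5)/2) + 2*(-sqrt(5)/2 - 1/2)*conj(-sqrt(5)/2 - 1/2) + 5*(0)*conj(0)]
      = (1/10)[(4) + (3 - sqrt(5)) + (sqrt(5) + 3) + (0)] = 10/10 = 1
  <chi_3*chi_1, chi_4> = (1/10)[1*(2)*conj(2) + 2*(-1/2 + sqrt(5)/2)*conj(-sqrt(5)/2 - 1/2) + 2*(-sqrt(5)/2 - 1/2)*conj(-1/2 + sqrt(5)/2) + 5*(0)*conj(0)]
      = (1/10)[(4) + (-2) + (-2) + (0)] = 0/10 = 0
Hence the multiplicities are chi_3: 1. Dimension check: dim(chi_3)*dim(chi_1) = 2*1 = 2 and sum (mult * dim) = 1*2 = 2.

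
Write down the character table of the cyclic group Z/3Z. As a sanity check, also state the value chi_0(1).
Character table of Z/3Z (irreps indexed chi_0,...,chi_2 with chi_k(m) = zeta_3^(k*m), zeta_3 = exp(2*pi*i/3)):
  irrep \ class  {0} (size 1)  {1} (size 1)    {2} (size 1)  
  chi_0          1             1               1             
  chi_1          1             exp(2*I*pi/3)   exp(-2*I*pi/3)
  chi_2          1             exp(-2*I*pi/3)  exp(2*I*pi/3) 

Spot check: chi_0(1) = zeta_3^(0*1) = zeta_3^0 = 1.

Why: Z/3Z is abelian, so all 3 irreducible complex representations are 1-dimensional. They are given by chi_k(m) = zeta_3^(k*m) for k = 0,...,2. Row orthogonality: sum_m chi_k(m) conj(chi_l(m)) = 3 * [k = l].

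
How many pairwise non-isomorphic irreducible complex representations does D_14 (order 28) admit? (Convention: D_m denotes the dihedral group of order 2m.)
10

Why: The number of irreducible complex representations of a finite group equals its number of conjugacy classes. D_14 has 10 conjugacy classes (n/2 + 3 for n even), so D_14 (order 28) has exactly 10 irreducible complex representations.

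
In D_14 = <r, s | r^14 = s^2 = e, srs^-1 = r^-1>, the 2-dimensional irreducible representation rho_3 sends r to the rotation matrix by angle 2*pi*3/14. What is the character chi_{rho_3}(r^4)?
chi_{rho_3}(r^4) = 2*cos(2*pi*3*4/14) = 2*cos(2*pi/7)

Solution. rho_3(r^4) is rotation by angle 2*pi*3*4/14, whose trace is 2*cos(2*pi*3*4/14) = 2*cos(2*pi/7).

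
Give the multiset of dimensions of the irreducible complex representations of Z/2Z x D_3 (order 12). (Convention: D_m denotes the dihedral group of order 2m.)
Dimensions: 1, 1, 1, 1, 2, 2

Explanation: There are 6 irreducibles (= number of conjugacy classes). Their dimensions d_i satisfy sum d_i^2 = |G| = 12: 1 + 1 + 1 + 1 + 4 + 4 = 12. (For the product with Z/2Z: each of the 2 1-dim characters of Z/2Z tensors with each irrep of D_3, giving 2 copies of each D_3-dimension.)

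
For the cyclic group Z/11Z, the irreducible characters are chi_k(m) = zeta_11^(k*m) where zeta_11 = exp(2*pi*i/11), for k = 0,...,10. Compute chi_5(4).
chi_5(4) = zeta_11^20 = exp(-4*I*pi/11)

Solution. chi_5(4) = zeta_11^(5*4) = zeta_11^20. Since zeta_11^11 = 1, this equals zeta_11^9 = exp(2*pi*i*9/11) = exp(-4*I*pi/11).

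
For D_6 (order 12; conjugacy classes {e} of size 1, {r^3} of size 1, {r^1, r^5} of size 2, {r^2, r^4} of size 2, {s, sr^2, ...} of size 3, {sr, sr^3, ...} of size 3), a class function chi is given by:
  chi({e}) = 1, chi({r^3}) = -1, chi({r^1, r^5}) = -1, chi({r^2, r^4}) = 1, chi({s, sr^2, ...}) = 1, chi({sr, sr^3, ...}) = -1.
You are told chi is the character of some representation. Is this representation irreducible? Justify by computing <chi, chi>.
Irreducible: <chi, chi> = 1.

Reasoning: <chi, chi> = (1/|G|) sum_C |C| * |chi(C)|^2 = (1/12)[1*|1|^2 + 1*|-1|^2 + 2*|-1|^2 + 2*|1|^2 + 3*|1|^2 + 3*|-1|^2]
  = (1/12)[(1) + (1) + (2) + (2) + (3) + (3)] = 12/12 = 1.
A character is irreducible iff <chi, chi> = 1, so this representation is irreducible.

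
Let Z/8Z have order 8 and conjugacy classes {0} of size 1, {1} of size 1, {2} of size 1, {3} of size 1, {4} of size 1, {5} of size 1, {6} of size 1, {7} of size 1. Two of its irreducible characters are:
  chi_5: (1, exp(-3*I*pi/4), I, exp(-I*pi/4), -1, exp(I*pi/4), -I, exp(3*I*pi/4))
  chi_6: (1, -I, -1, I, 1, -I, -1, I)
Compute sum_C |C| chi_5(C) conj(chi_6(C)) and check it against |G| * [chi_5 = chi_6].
Sum = 0; so <chi_5, chi_6> = 0 (distinct irreducibles are orthogonal).

Details: Compute term by term over conjugacy classes (|C| * chi_5(C) * conj(chi_6(C))):
  1*(1)*conj(1) + 1*(exp(-3*I*pi/4))*conj(-I) + 1*(I)*conj(-1) + 1*(exp(-I*pi/4))*conj(I) + 1*(-1)*conj(1) + 1*(exp(I*pi/4))*conj(-I) + 1*(-I)*conj(-1) + 1*(exp(3*I*pi/4))*conj(I)
  = (1) + (exp(-I*pi/4)) + (-I) + (-exp(I*pi/4)) + (-1) + (exp(3*I*pi/4)) + (I) + (-exp(-3*I*pi/4))
  = 0.
(Exp terms are combined using exp(i*s)*conj(exp(i*t)) = exp(i*(s-t)), and sums of them are collapsed using the identity that for every m > 1 the m distinct m-th roots of unity sum to 0, e.g. 1 + exp(2*I*pi/3) + exp(-2*I*pi/3) = 0.)
Dividing by |G| = 8 gives 0/8 = 0, matching the row-orthogonality relation <chi_5, chi_6> = [chi_5 = chi_6].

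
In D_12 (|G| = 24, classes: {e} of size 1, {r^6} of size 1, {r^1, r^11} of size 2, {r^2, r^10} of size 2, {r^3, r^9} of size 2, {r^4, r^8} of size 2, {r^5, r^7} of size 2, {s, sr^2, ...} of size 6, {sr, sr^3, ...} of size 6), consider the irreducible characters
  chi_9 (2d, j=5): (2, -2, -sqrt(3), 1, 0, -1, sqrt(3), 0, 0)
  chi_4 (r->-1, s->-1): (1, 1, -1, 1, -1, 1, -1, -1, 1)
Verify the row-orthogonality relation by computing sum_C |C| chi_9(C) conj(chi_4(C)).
Sum = 0; so <chi_9, chi_4> = 0 (distinct irreducibles are orthogonal).

Details: Compute term by term over conjugacy classes (|C| * chi_9(C) * conj(chi_4(C))):
  1*(2)*conj(1) + 1*(-2)*conj(1) + 2*(-sqrt(3))*conj(-1) + 2*(1)*conj(1) + 2*(0)*conj(-1) + 2*(-1)*conj(1) + 2*(sqrt(3))*conj(-1) + 6*(0)*conj(-1) + 6*(0)*conj(1)
  = (2) + (-2) + (2*sqrt(3)) + (2) + (0) + (-2) + (-2*sqrt(3)) + (0) + (0)
  = 0.
Dividing by |G| = 24 gives 0/24 = 0, matching the row-orthogonality relation <chi_9, chi_4> = [chi_9 = chi_4].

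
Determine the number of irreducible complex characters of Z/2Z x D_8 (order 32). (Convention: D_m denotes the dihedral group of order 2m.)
14

Reasoning: The number of irreducible complex representations of a finite group equals its number of conjugacy classes. For a direct product, #classes(G x H) = #classes(G) * #classes(H). Z/2Z has 2 classes (abelian), D_8 has 7 classes, so 2 * 7 = 14, so Z/2Z x D_8 (order 32) has exactly 14 irreducible complex representations.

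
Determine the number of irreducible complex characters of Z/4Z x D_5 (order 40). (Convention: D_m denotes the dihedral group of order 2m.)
16

The number of irreducible complex representations of a finite group equals its number of conjugacy classes. For a direct product, #classes(G x H) = #classes(G) * #classes(H). Z/4Z has 4 classes (abelian), D_5 has 4 classes, so 4 * 4 = 16, so Z/4Z x D_5 (order 40) has exactly 16 irreducible complex representations.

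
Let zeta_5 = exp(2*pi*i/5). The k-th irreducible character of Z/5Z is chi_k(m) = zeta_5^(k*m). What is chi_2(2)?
chi_2(2) = zeta_5^4 = exp(-2*I*pi/5)

Explanation: chi_2(2) = zeta_5^(2*2) = zeta_5^4. Since zeta_5^5 = 1, this equals zeta_5^4 = exp(2*pi*i*4/5) = exp(-2*I*pi/5).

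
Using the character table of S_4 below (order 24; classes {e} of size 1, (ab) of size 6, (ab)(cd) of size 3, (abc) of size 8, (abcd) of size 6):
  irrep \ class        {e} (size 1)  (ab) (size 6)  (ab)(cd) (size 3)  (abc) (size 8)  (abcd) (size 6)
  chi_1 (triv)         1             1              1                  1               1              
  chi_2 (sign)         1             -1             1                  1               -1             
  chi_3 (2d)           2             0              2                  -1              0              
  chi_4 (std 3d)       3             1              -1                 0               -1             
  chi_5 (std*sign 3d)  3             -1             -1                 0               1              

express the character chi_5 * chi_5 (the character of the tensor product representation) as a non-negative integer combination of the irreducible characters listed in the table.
chi_5 tensor chi_5 = chi_1 + chi_3 + chi_4 + chi_5 (all other irreducibles have multiplicity 0).

Details: The character of a tensor product is the pointwise product (chi_5 * chi_5)(C) = chi_5(C) * chi_5(C):
  {e}: (3)*(3), (ab): (-1)*(-1), (ab)(cd): (-1)*(-1), (abc): (0)*(0), (abcd): (1)*(1)
so (chi_5 * chi_5) takes values
  {e} -> 9, (ab) -> 1, (ab)(cd) -> 1, (abc) -> 0, (abcd) -> 1.
Now take the inner product of this character with each irreducible chi from the table, <chi_5*chi_5, chi> = (1/24) sum_C |C| (chi_5*chi_5)(C) conj(chi(C)):
  <chi_5*chi_5, chi_1> = (1/24)[1*(9)*conj(1) + 6*(1)*conj(1) + 3*(1)*conj(1) + 8*(0)*conj(1) + 6*(1)*conj(1)]
      = (1/24)[(9) + (6) + (3) + (0) + (6)] = 24/24 = 1
  <chi_5*chi_5, chi_2> = (1/24)[1*(9)*conj(1) + 6*(1)*conj(-1) + 3*(1)*conj(1) + 8*(0)*conj(1) + 6*(1)*conj(-1)]
      = (1/24)[(9) + (-6) + (3) + (0) + (-6)] = 0/24 = 0
  <chi_5*chi_5, chi_3> = (1/24)[1*(9)*conj(2) + 6*(1)*conj(0) + 3*(1)*conj(2) + 8*(0)*conj(-1) + 6*(1)*conj(0)]
      = (1/24)[(18) + (0) + (6) + (0) + (0)] = 24/24 = 1
  <chi_5*chi_5, chi_4> = (1/24)[1*(9)*conj(3) + 6*(1)*conj(1) + 3*(1)*conj(-1) + 8*(0)*conj(0) + 6*(1)*conj(-1)]
      = (1/24)[(27) + (6) + (-3) + (0) + (-6)] = 24/24 = 1
  <chi_5*chi_5, chi_5> = (1/24)[1*(9)*conj(3) + 6*(1)*conj(-1) + 3*(1)*conj(-1) + 8*(0)*conj(0) + 6*(1)*conj(1)]
      = (1/24)[(27) + (-6) + (-3) + (0) + (6)] = 24/24 = 1
Hence the multiplicities are chi_1: 1, chi_3: 1, chi_4: 1, chi_5: 1. Dimension check: dim(chi_5)*dim(chi_5) = 3*3 = 9 and sum (mult * dim) = 1*1 + 1*2 + 1*3 + 1*3 = 9.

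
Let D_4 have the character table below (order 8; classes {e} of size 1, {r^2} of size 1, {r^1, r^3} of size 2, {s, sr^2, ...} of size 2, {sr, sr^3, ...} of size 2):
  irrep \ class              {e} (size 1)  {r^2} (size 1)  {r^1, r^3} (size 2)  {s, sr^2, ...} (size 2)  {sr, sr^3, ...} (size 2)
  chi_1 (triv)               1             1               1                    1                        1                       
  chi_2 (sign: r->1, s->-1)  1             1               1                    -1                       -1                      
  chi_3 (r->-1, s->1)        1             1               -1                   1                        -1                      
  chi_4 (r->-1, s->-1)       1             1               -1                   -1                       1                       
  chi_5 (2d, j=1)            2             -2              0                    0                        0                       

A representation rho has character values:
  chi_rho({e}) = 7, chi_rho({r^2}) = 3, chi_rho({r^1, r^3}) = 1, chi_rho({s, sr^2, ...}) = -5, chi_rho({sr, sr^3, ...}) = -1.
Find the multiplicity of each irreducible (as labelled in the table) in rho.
Multiplicities: chi_1: 0, chi_2: 3, chi_3: 0, chi_4: 2, chi_5: 1.

Solution. Use <chi_rho, chi> = (1/|G|) sum_C |C| * chi_rho(C) * conj(chi(C)) with |G| = 8 for each irreducible chi in the table:
  <chi_rho, chi_1> = (1/8)[1*(7)*conj(1) + 1*(3)*conj(1) + 2*(1)*conj(1) + 2*(-5)*conj(1) + 2*(-1)*conj(1)]
      = (1/8)[(7) + (3) + (2) + (-10) + (-2)] = 0/8 = 0
  <chi_rho, chi_2> = (1/8)[1*(7)*conj(1) + 1*(3)*conj(1) + 2*(1)*conj(1) + 2*(-5)*conj(-1) + 2*(-1)*conj(-1)]
      = (1/8)[(7) + (3) + (2) + (10) + (2)] = 24/8 = 3
  <chi_rho, chi_3> = (1/8)[1*(7)*conj(1) + 1*(3)*conj(1) + 2*(1)*conj(-1) + 2*(-5)*conj(1) + 2*(-1)*conj(-1)]
      = (1/8)[(7) + (3) + (-2) + (-10) + (2)] = 0/8 = 0
  <chi_rho, chi_4> = (1/8)[1*(7)*conj(1) + 1*(3)*conj(1) + 2*(1)*conj(-1) + 2*(-5)*conj(-1) + 2*(-1)*conj(1)]
      = (1/8)[(7) + (3) + (-2) + (10) + (-2)] = 16/8 = 2
  <chi_rho, chi_5> = (1/8)[1*(7)*conj(2) + 1*(3)*conj(-2) + 2*(1)*conj(0) + 2*(-5)*conj(0) + 2*(-1)*conj(0)]
      = (1/8)[(14) + (-6) + (0) + (0) + (0)] = 8/8 = 1
Dimension check: dim(rho) = sum (mult * dim) = 0*1 + 3*1 + 0*1 + 2*1 + 1*2 = 7 = chi_rho(e) = 7.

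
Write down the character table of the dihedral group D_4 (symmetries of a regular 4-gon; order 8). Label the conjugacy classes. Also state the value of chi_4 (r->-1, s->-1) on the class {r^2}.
Conjugacy classes: {e} of size 1, {r^2} of size 1, {r^1, r^3} of size 2, {s, sr^2, ...} of size 2, {sr, sr^3, ...} of size 2.
Character table:
  irrep \ class              {e} (size 1)  {r^2} (size 1)  {r^1, r^3} (size 2)  {s, sr^2, ...} (size 2)  {sr, sr^3, ...} (size 2)
  chi_1 (triv)               1             1               1                    1                        1                       
  chi_2 (sign: r->1, s->-1)  1             1               1                    -1                       -1                      
  chi_3 (r->-1, s->1)        1             1               -1                   1                        -1                      
  chi_4 (r->-1, s->-1)       1             1               -1                   -1                       1                       
  chi_5 (2d, j=1)            2             -2              0                    0                        0                       

Spot check: chi_4 (r->-1, s->-1) on {r^2} = 1.

Why: D_4 has order 2*4 = 8 with 5 conjugacy classes, hence 5 irreducibles. Sum of squared dims 1 + 1 + 1 + 1 + 4 = 8 = |G|. Linear characters come from the abelianisation; the 2-dimensional irreps have character r^k -> 2*cos(2*pi*j*k/4), reflections -> 0.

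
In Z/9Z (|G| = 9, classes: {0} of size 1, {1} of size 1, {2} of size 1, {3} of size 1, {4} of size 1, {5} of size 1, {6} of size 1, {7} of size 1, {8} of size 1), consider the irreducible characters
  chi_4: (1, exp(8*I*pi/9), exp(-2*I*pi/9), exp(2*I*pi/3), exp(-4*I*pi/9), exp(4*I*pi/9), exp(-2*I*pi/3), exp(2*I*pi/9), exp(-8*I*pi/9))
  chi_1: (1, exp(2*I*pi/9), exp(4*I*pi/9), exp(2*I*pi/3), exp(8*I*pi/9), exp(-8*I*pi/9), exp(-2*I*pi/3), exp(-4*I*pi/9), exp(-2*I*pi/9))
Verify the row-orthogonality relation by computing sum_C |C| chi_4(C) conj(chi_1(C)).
Sum = 0; so <chi_4, chi_1> = 0 (distinct irreducibles are orthogonal).

Compute term by term over conjugacy classes (|C| * chi_4(C) * conj(chi_1(C))):
  1*(1)*conj(1) + 1*(exp(8*I*pi/9))*conj(exp(2*I*pi/9)) + 1*(exp(-2*I*pi/9))*conj(exp(4*I*pi/9)) + 1*(exp(2*I*pi/3))*conj(exp(2*I*pi/3)) + 1*(exp(-4*I*pi/9))*conj(exp(8*I*pi/9)) + 1*(exp(4*I*pi/9))*conj(exp(-8*I*pi/9)) + 1*(exp(-2*I*pi/3))*conj(exp(-2*I*pi/3)) + 1*(exp(2*I*pi/9))*conj(exp(-4*I*pi/9)) + 1*(exp(-8*I*pi/9))*conj(exp(-2*I*pi/9))
  = (1) + (exp(2*I*pi/3)) + (exp(-2*I*pi/3)) + (1) + (exp(2*I*pi/3)) + (exp(-2*I*pi/3)) + (1) + (exp(2*I*pi/3)) + (exp(-2*I*pi/3))
  = 0.
(Exp terms are combined using exp(i*s)*conj(exp(i*t)) = exp(i*(s-t)), and sums of them are collapsed using the identity that for every m > 1 the m distinct m-th roots of unity sum to 0, e.g. 1 + exp(2*I*pi/3) + exp(-2*I*pi/3) = 0.)
Dividing by |G| = 9 gives 0/9 = 0, matching the row-orthogonality relation <chi_4, chi_1> = [chi_4 = chi_1].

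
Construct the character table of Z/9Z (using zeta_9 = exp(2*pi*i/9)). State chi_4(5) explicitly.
Character table of Z/9Z (irreps indexed chi_0,...,chi_8 with chi_k(m) = zeta_9^(k*m), zeta_9 = exp(2*pi*i/9)):
  irrep \ class  {0} (size 1)  {1} (size 1)    {2} (size 1)    {3} (size 1)    {4} (size 1)    {5} (size 1)    {6} (size 1)    {7} (size 1)    {8} (size 1)  
  chi_0          1             1               1               1               1               1               1               1               1             
  chi_1          1             exp(2*I*pi/9)   exp(4*I*pi/9)   exp(2*I*pi/3)   exp(8*I*pi/9)   exp(-8*I*pi/9)  exp(-2*I*pi/3)  exp(-4*I*pi/9)  exp(-2*I*pi/9)
  chi_2          1             exp(4*I*pi/9)   exp(8*I*pi/9)   exp(-2*I*pi/3)  exp(-2*I*pi/9)  exp(2*I*pi/9)   exp(2*I*pi/3)   exp(-8*I*pi/9)  exp(-4*I*pi/9)
  chi_3          1             exp(2*I*pi/3)   exp(-2*I*pi/3)  1               exp(2*I*pi/3)   exp(-2*I*pi/3)  1               exp(2*I*pi/3)   exp(-2*I*pi/3)
  chi_4          1             exp(8*I*pi/9)   exp(-2*I*pi/9)  exp(2*I*pi/3)   exp(-4*I*pi/9)  exp(4*I*pi/9)   exp(-2*I*pi/3)  exp(2*I*pi/9)   exp(-8*I*pi/9)
  chi_5          1             exp(-8*I*pi/9)  exp(2*I*pi/9)   exp(-2*I*pi/3)  exp(4*I*pi/9)   exp(-4*I*pi/9)  exp(2*I*pi/3)   exp(-2*I*pi/9)  exp(8*I*pi/9) 
  chi_6          1             exp(-2*I*pi/3)  exp(2*I*pi/3)   1               exp(-2*I*pi/3)  exp(2*I*pi/3)   1               exp(-2*I*pi/3)  exp(2*I*pi/3) 
  chi_7          1             exp(-4*I*pi/9)  exp(-8*I*pi/9)  exp(2*I*pi/3)   exp(2*I*pi/9)   exp(-2*I*pi/9)  exp(-2*I*pi/3)  exp(8*I*pi/9)   exp(4*I*pi/9) 
  chi_8          1             exp(-2*I*pi/9)  exp(-4*I*pi/9)  exp(-2*I*pi/3)  exp(-8*I*pi/9)  exp(8*I*pi/9)   exp(2*I*pi/3)   exp(4*I*pi/9)   exp(2*I*pi/9) 

Spot check: chi_4(5) = zeta_9^(4*5) = zeta_9^20 = exp(4*I*pi/9).

Z/9Z is abelian, so all 9 irreducible complex representations are 1-dimensional. They are given by chi_k(m) = zeta_9^(k*m) for k = 0,...,8. Row orthogonality: sum_m chi_k(m) conj(chi_l(m)) = 9 * [k = l].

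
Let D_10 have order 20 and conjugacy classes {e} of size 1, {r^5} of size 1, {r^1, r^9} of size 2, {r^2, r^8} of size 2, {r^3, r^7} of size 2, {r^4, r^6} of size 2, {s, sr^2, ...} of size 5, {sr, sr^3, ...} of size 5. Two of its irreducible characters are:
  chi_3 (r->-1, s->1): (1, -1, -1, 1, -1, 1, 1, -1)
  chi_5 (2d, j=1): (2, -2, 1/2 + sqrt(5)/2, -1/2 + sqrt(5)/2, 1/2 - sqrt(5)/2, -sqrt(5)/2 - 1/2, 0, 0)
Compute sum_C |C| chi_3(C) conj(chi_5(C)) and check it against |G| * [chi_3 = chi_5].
Sum = 0; so <chi_3, chi_5> = 0 (distinct irreducibles are orthogonal).

Solution. Compute term by term over conjugacy classes (|C| * chi_3(C) * conj(chi_5(C))):
  1*(1)*conj(2) + 1*(-1)*conj(-2) + 2*(-1)*conj(1/2 + sqrt(5)/2) + 2*(1)*conj(-1/2 + sqrt(5)/2) + 2*(-1)*conj(1/2 - sqrt(5)/2) + 2*(1)*conj(-sqrt(5)/2 - 1/2) + 5*(1)*conj(0) + 5*(-1)*conj(0)
  = (2) + (2) + (-sqrt(5) - 1) + (-1 + sqrt(5)) + (-1 + sqrt(5)) + (-sqrt(5) - 1) + (0) + (0)
  = 0.
Dividing by |G| = 20 gives 0/20 = 0, matching the row-orthogonality relation <chi_3, chi_5> = [chi_3 = chi_5].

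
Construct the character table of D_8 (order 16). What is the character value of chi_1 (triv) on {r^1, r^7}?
Conjugacy classes: {e} of size 1, {r^4} of size 1, {r^1, r^7} of size 2, {r^2, r^6} of size 2, {r^3, r^5} of size 2, {s, sr^2, ...} of size 4, {sr, sr^3, ...} of size 4.
Character table:
  irrep \ class              {e} (size 1)  {r^4} (size 1)  {r^1, r^7} (size 2)  {r^2, r^6} (size 2)  {r^3, r^5} (size 2)  {s, sr^2, ...} (size 4)  {sr, sr^3, ...} (size 4)
  chi_1 (triv)               1             1               1                    1                    1                    1                        1                       
  chi_2 (sign: r->1, s->-1)  1             1               1                    1                    1                    -1                       -1                      
  chi_3 (r->-1, s->1)        1             1               -1                   1                    -1                   1                        -1                      
  chi_4 (r->-1, s->-1)       1             1               -1                   1                    -1                   -1                       1                       
  chi_5 (2d, j=1)            2             -2              sqrt(2)              0                    -sqrt(2)             0                        0                       
  chi_6 (2d, j=2)            2             2               0                    -2                   0                    0                        0                       
  chi_7 (2d, j=3)            2             -2              -sqrt(2)             0                    sqrt(2)              0                        0                       

Spot check: chi_1 (triv) on {r^1, r^7} = 1.

Why: D_8 has order 2*8 = 16 with 7 conjugacy classes, hence 7 irreducibles. Sum of squared dims 1 + 1 + 1 + 1 + 4 + 4 + 4 = 16 = |G|. Linear characters come from the abelianisation; the 2-dimensional irreps have character r^k -> 2*cos(2*pi*j*k/8), reflections -> 0.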